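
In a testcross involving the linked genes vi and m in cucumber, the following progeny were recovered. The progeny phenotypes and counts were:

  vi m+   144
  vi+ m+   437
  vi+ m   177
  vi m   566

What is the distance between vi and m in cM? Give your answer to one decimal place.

The two most frequent classes, vi+ m+ (437) and vi m (566), are the parental types, so the F1 was vi+ m+ / vi m.
The recombinant classes are vi+ m and vi m+: 177 + 144 = 321.
Recombination frequency = 321/1324 = 0.2424 ≈ 24.2%, i.e. 24.2 cM.

24.2 cM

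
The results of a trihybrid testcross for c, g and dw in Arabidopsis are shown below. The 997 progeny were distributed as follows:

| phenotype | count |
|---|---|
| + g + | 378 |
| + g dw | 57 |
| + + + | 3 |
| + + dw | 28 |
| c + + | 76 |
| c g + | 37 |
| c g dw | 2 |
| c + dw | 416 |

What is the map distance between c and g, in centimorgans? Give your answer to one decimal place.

The two most frequent reciprocal classes, + g + and c + dw, are the parental types, so the F1 was + g + / c + dw.
The two rarest classes, + + + and c g dw, are the double crossovers. Comparing them with the parentals, only the g allele has switched, so g is the middle locus and the order is dw – g – c.
Crossovers in the g–c interval produce the single-crossover classes c g + and + + dw (37 + 28 = 65) plus the double crossovers (5).
RF(g–c) = (65 + 5) / 997 = 70/997 = 0.0702 → 7.0 centimorgans.

7.0 centimorgans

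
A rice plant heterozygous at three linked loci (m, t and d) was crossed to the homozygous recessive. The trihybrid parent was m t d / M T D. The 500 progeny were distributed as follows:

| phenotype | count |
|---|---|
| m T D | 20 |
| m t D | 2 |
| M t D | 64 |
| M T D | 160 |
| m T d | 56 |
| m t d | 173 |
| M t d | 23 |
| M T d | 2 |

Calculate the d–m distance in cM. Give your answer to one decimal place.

The two rarest classes, m t D and M T d, are the double crossovers. Comparing them with the parentals, only the d allele has switched, so d is the middle locus and the order is m – d – t.
Crossovers in the m–d interval produce the single-crossover classes M t d and m T D (23 + 20 = 43) plus the double crossovers (4).
RF(m–d) = (43 + 4) / 500 = 47/500 = 0.0940 → 9.4 cM.

9.4 cM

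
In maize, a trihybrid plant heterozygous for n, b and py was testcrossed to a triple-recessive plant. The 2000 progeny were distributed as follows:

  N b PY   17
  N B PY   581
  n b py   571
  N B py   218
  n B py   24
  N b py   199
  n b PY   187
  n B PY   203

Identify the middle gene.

b

The two most frequent reciprocal classes, n b py and N B PY, are the parental types, so the F1 was n b py / N B PY.
The two rarest classes, n B py and N b PY, are the double crossovers. Comparing them with the parentals, only the b allele has switched, so b is the middle locus and the order is n – b – py.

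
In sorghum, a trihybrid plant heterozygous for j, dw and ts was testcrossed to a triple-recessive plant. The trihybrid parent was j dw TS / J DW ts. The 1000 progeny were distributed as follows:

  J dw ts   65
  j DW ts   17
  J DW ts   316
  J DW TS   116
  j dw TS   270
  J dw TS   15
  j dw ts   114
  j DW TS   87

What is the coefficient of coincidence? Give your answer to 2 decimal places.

0.66

The two rarest classes, J dw TS and j DW ts, are the double crossovers. Comparing them with the parentals, only the j allele has switched, so j is the middle locus and the order is ts – j – dw.
ts–j: (230 + 32)/1000 = 0.2620; j–dw: (152 + 32)/1000 = 0.1840.
Expected DCO frequency = 0.2620 × 0.1840 ≈ 0.04821; observed = 32/1000 ≈ 0.03200.
Coefficient of coincidence = 0.03200/0.04821 ≈ 0.66.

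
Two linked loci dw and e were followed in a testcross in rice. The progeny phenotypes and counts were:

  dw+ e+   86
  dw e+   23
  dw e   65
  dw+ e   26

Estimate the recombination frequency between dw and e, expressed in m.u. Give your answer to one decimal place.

The two most frequent classes, dw+ e+ (86) and dw e (65), are the parental types, so the F1 was dw+ e+ / dw e.
The recombinant classes are dw+ e and dw e+: 26 + 23 = 49.
Recombination frequency = 49/200 = 0.2450 ≈ 24.5%, i.e. 24.5 m.u.

24.5 m.u.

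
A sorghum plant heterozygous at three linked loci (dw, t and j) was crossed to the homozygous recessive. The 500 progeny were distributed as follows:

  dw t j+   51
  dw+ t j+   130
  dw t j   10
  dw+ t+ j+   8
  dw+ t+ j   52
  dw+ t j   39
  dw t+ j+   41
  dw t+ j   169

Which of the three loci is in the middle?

The two most frequent reciprocal classes, dw t+ j and dw+ t j+, are the parental types, so the F1 was dw t+ j / dw+ t j+.
The two rarest classes, dw t j and dw+ t+ j+, are the double crossovers. Comparing them with the parentals, only the t allele has switched, so t is the middle locus and the order is j – t – dw.

t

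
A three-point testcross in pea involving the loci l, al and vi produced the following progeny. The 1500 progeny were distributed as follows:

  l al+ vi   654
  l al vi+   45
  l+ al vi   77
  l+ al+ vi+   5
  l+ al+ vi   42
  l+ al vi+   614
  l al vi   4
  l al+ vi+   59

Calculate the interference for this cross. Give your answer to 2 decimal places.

The two most frequent reciprocal classes, l al+ vi and l+ al vi+, are the parental types, so the F1 was l al+ vi / l+ al vi+.
The two rarest classes, l al vi and l+ al+ vi+, are the double crossovers. Comparing them with the parentals, only the al allele has switched, so al is the middle locus and the order is l – al – vi.
l–al: (87 + 9)/1500 = 0.0640; al–vi: (136 + 9)/1500 = 0.0967.
Expected DCO frequency = 0.0640 × 0.0967 ≈ 0.00619; observed = 9/1500 ≈ 0.00600.
Coefficient of coincidence = 0.00600/0.00619 ≈ 0.97; interference = 1 − 0.97 = 0.03.

0.03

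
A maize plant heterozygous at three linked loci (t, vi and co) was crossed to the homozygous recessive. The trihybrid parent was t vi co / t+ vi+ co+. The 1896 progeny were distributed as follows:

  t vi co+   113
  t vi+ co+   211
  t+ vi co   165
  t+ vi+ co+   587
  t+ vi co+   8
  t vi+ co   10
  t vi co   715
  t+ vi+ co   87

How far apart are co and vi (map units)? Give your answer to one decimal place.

11.5 map units

The two rarest classes, t vi+ co and t+ vi co+, are the double crossovers. Comparing them with the parentals, only the vi allele has switched, so vi is the middle locus and the order is co – vi – t.
Crossovers in the co–vi interval produce the single-crossover classes t vi co+ and t+ vi+ co (113 + 87 = 200) plus the double crossovers (18).
RF(co–vi) = (200 + 18) / 1896 = 218/1896 = 0.1150 → 11.5 map units.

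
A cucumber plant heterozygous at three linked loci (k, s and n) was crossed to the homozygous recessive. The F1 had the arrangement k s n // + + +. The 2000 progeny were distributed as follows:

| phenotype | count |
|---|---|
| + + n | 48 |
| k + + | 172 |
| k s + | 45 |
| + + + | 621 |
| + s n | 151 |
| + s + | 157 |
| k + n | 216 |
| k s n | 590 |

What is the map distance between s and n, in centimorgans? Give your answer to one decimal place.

23.3 centimorgans

The two rarest classes, k s + and + + n, are the double crossovers. Comparing them with the parentals, only the n allele has switched, so n is the middle locus and the order is s – n – k.
Crossovers in the s–n interval produce the single-crossover classes k + n and + s + (216 + 157 = 373) plus the double crossovers (93).
RF(s–n) = (373 + 93) / 2000 = 466/2000 = 0.2330 → 23.3 centimorgans.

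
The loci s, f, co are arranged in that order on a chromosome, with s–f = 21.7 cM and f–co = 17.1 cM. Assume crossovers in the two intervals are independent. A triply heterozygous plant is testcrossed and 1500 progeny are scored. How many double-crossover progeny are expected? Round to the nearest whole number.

Map distances give recombination frequencies of 0.217 and 0.171 for the two intervals.
With no interference, expected double-crossover frequency = 0.217 × 0.171 = 0.03711.
Expected number = 0.03711 × 1500 = 55.66 ≈ 56.

56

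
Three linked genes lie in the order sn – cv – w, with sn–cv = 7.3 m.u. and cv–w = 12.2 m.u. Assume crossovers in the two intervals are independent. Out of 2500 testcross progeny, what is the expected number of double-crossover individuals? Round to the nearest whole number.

22

Map distances give recombination frequencies of 0.073 and 0.122 for the two intervals.
With no interference, expected double-crossover frequency = 0.073 × 0.122 = 0.00891.
Expected number = 0.00891 × 2500 = 22.26 ≈ 22.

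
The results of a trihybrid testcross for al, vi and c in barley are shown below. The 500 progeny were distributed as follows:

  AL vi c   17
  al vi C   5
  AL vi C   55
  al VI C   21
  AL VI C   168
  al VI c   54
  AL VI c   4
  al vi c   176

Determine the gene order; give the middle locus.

The two most frequent reciprocal classes, al vi c and AL VI C, are the parental types, so the F1 was al vi c / AL VI C.
The two rarest classes, al vi C and AL VI c, are the double crossovers. Comparing them with the parentals, only the c allele has switched, so c is the middle locus and the order is vi – c – al.

c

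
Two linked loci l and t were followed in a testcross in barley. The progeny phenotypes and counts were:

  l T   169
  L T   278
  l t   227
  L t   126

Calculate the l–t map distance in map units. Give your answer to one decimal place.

36.9 map units

The two most frequent classes, L T (278) and l t (227), are the parental types, so the F1 was L T / l t.
The recombinant classes are L t and l T: 126 + 169 = 295.
Recombination frequency = 295/800 = 0.3688 ≈ 36.9%, i.e. 36.9 map units.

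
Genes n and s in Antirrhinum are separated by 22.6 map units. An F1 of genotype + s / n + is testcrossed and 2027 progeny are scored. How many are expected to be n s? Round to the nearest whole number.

A map distance of 22.6 map units corresponds to a recombination frequency of 0.226.
The F1 is + s / n +, so n s is a recombinant gamete class with expected frequency r/2 = 0.226/2 = 0.1130.
Expected number = 0.1130 × 2027 = 229.05 ≈ 229.

229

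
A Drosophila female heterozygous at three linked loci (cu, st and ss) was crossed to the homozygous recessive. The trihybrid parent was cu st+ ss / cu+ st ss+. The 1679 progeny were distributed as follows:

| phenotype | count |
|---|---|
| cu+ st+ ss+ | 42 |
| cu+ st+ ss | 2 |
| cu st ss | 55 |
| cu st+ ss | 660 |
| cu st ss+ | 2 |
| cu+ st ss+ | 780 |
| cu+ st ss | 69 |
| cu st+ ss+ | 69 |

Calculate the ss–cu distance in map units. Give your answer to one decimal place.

The two rarest classes, cu+ st+ ss and cu st ss+, are the double crossovers. Comparing them with the parentals, only the cu allele has switched, so cu is the middle locus and the order is ss – cu – st.
Crossovers in the ss–cu interval produce the single-crossover classes cu st+ ss+ and cu+ st ss (69 + 69 = 138) plus the double crossovers (4).
RF(ss–cu) = (138 + 4) / 1679 = 142/1679 = 0.0846 → 8.5 map units.

8.5 map units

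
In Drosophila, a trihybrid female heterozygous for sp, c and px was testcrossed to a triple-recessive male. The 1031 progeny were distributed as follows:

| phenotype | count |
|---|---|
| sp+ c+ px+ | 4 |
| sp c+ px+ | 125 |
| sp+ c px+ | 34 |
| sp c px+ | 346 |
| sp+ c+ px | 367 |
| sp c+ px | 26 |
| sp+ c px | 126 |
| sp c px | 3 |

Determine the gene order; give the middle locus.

px

The two most frequent reciprocal classes, sp c px+ and sp+ c+ px, are the parental types, so the F1 was sp c px+ / sp+ c+ px.
The two rarest classes, sp c px and sp+ c+ px+, are the double crossovers. Comparing them with the parentals, only the px allele has switched, so px is the middle locus and the order is c – px – sp.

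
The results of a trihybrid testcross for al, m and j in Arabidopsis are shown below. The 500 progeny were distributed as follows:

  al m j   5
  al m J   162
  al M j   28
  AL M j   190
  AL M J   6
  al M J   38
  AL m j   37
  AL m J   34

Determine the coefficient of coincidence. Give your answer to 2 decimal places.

0.88

The two most frequent reciprocal classes, al m J and AL M j, are the parental types, so the F1 was al m J / AL M j.
The two rarest classes, al m j and AL M J, are the double crossovers. Comparing them with the parentals, only the j allele has switched, so j is the middle locus and the order is m – j – al.
m–j: (75 + 11)/500 = 0.1720; j–al: (62 + 11)/500 = 0.1460.
Expected DCO frequency = 0.1720 × 0.1460 ≈ 0.02511; observed = 11/500 ≈ 0.02200.
Coefficient of coincidence = 0.02200/0.02511 ≈ 0.88.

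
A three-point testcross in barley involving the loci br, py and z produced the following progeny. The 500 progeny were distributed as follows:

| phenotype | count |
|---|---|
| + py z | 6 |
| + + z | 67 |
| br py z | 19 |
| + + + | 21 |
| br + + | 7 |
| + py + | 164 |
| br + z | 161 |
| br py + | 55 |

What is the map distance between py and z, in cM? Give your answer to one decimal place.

10.6 cM

The two most frequent reciprocal classes, br + z and + py +, are the parental types, so the F1 was br + z / + py +.
The two rarest classes, br + + and + py z, are the double crossovers. Comparing them with the parentals, only the z allele has switched, so z is the middle locus and the order is py – z – br.
Crossovers in the py–z interval produce the single-crossover classes br py z and + + + (19 + 21 = 40) plus the double crossovers (13).
RF(py–z) = (40 + 13) / 500 = 53/500 = 0.1060 → 10.6 cM.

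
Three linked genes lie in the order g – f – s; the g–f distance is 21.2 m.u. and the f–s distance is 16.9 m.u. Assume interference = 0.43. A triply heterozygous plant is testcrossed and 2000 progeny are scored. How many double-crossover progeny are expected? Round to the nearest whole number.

Map distances give recombination frequencies of 0.212 and 0.169 for the two intervals.
With interference 0.43 (so coincidence = 0.57), expected double-crossover frequency = 0.212 × 0.169 × 0.57 = 0.02042.
Expected number = 0.02042 × 2000 = 40.84 ≈ 41.

41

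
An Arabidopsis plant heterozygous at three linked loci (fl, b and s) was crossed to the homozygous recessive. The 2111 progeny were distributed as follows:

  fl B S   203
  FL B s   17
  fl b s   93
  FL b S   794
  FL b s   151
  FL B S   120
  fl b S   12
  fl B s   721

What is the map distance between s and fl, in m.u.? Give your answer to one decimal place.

The two most frequent reciprocal classes, FL b S and fl B s, are the parental types, so the F1 was FL b S / fl B s.
The two rarest classes, fl b S and FL B s, are the double crossovers. Comparing them with the parentals, only the fl allele has switched, so fl is the middle locus and the order is b – fl – s.
Crossovers in the fl–s interval produce the single-crossover classes FL b s and fl B S (151 + 203 = 354) plus the double crossovers (29).
RF(fl–s) = (354 + 29) / 2111 = 383/2111 = 0.1814 → 18.1 m.u.

18.1 m.u.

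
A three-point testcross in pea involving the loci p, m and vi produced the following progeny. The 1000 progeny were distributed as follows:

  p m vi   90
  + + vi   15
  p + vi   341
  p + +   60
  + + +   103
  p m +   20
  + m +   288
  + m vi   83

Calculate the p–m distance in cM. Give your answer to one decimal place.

22.8 cM

The two most frequent reciprocal classes, p + vi and + m +, are the parental types, so the F1 was p + vi / + m +.
The two rarest classes, + + vi and p m +, are the double crossovers. Comparing them with the parentals, only the p allele has switched, so p is the middle locus and the order is m – p – vi.
Crossovers in the m–p interval produce the single-crossover classes p m vi and + + + (90 + 103 = 193) plus the double crossovers (35).
RF(m–p) = (193 + 35) / 1000 = 228/1000 = 0.2280 → 22.8 cM.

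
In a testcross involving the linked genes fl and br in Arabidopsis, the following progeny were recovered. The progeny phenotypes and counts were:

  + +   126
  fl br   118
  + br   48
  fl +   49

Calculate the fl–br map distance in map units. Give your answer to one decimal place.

The two most frequent classes, + + (126) and fl br (118), are the parental types, so the F1 was + + / fl br.
The recombinant classes are + br and fl +: 48 + 49 = 97.
Recombination frequency = 97/341 = 0.2845 ≈ 28.4%, i.e. 28.4 map units.

28.4 map units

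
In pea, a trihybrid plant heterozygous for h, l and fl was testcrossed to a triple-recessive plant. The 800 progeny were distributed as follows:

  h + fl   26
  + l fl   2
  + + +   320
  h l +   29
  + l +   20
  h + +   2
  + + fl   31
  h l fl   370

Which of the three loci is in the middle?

The two most frequent reciprocal classes, + + + and h l fl, are the parental types, so the F1 was + + + / h l fl.
The two rarest classes, h + + and + l fl, are the double crossovers. Comparing them with the parentals, only the h allele has switched, so h is the middle locus and the order is l – h – fl.

h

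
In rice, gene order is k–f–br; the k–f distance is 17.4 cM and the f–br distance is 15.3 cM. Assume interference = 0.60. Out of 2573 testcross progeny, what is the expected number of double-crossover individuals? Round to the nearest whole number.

Map distances give recombination frequencies of 0.174 and 0.153 for the two intervals.
With interference 0.60 (so coincidence = 0.40), expected double-crossover frequency = 0.174 × 0.153 × 0.40 = 0.01065.
Expected number = 0.01065 × 2573 = 27.40 ≈ 27.

27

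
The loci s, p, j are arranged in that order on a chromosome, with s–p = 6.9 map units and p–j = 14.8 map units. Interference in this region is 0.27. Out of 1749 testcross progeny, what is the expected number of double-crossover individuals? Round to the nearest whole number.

Map distances give recombination frequencies of 0.069 and 0.148 for the two intervals.
With interference 0.27 (so coincidence = 0.73), expected double-crossover frequency = 0.069 × 0.148 × 0.73 = 0.00745.
Expected number = 0.00745 × 1749 = 13.04 ≈ 13.

13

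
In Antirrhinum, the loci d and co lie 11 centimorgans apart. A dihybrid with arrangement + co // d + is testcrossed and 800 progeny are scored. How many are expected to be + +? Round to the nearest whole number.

44

A map distance of 11 centimorgans corresponds to a recombination frequency of 0.110.
The F1 is + co / d +, so + + is a recombinant gamete class with expected frequency r/2 = 0.110/2 = 0.0550.
Expected number = 0.0550 × 800 = 44.00 ≈ 44.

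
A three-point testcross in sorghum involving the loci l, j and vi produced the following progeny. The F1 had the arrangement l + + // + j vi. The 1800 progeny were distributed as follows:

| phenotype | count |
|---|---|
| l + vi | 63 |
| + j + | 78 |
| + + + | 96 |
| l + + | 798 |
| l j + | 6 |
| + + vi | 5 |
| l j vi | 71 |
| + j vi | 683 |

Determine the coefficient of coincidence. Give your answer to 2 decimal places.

The two rarest classes, l j + and + + vi, are the double crossovers. Comparing them with the parentals, only the j allele has switched, so j is the middle locus and the order is vi – j – l.
vi–j: (141 + 11)/1800 = 0.0844; j–l: (167 + 11)/1800 = 0.0989.
Expected DCO frequency = 0.0844 × 0.0989 ≈ 0.00835; observed = 11/1800 ≈ 0.00611.
Coefficient of coincidence = 0.00611/0.00835 ≈ 0.73.

0.73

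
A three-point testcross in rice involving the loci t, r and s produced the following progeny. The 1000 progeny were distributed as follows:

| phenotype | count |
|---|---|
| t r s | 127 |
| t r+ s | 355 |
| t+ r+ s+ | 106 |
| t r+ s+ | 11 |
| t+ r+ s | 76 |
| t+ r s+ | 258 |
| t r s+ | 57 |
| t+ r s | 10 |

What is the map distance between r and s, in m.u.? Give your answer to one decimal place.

The two most frequent reciprocal classes, t+ r s+ and t r+ s, are the parental types, so the F1 was t+ r s+ / t r+ s.
The two rarest classes, t+ r s and t r+ s+, are the double crossovers. Comparing them with the parentals, only the s allele has switched, so s is the middle locus and the order is t – s – r.
Crossovers in the s–r interval produce the single-crossover classes t+ r+ s+ and t r s (106 + 127 = 233) plus the double crossovers (21).
RF(s–r) = (233 + 21) / 1000 = 254/1000 = 0.2540 → 25.4 m.u.

25.4 m.u.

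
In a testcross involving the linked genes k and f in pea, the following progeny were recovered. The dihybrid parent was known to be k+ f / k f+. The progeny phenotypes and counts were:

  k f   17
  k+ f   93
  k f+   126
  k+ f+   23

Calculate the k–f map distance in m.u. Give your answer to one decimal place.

The recombinant classes are k+ f+ and k f: 23 + 17 = 40.
Recombination frequency = 40/259 = 0.1544 ≈ 15.4%, i.e. 15.4 m.u.

15.4 m.u.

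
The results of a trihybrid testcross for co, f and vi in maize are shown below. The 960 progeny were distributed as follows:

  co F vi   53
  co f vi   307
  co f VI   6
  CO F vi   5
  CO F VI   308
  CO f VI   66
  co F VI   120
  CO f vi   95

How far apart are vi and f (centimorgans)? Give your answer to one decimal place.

13.5 centimorgans

The two most frequent reciprocal classes, co f vi and CO F VI, are the parental types, so the F1 was co f vi / CO F VI.
The two rarest classes, co f VI and CO F vi, are the double crossovers. Comparing them with the parentals, only the vi allele has switched, so vi is the middle locus and the order is co – vi – f.
Crossovers in the vi–f interval produce the single-crossover classes co F vi and CO f VI (53 + 66 = 119) plus the double crossovers (11).
RF(vi–f) = (119 + 11) / 960 = 130/960 = 0.1354 → 13.5 centimorgans.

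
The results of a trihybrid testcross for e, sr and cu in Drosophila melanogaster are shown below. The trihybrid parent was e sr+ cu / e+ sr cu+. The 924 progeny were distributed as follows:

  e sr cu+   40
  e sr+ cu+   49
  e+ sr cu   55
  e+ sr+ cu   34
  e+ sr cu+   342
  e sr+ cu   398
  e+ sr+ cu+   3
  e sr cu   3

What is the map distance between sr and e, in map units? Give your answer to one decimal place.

The two rarest classes, e sr cu and e+ sr+ cu+, are the double crossovers. Comparing them with the parentals, only the sr allele has switched, so sr is the middle locus and the order is cu – sr – e.
Crossovers in the sr–e interval produce the single-crossover classes e+ sr+ cu and e sr cu+ (34 + 40 = 74) plus the double crossovers (6).
RF(sr–e) = (74 + 6) / 924 = 80/924 = 0.0866 → 8.7 map units.

8.7 map units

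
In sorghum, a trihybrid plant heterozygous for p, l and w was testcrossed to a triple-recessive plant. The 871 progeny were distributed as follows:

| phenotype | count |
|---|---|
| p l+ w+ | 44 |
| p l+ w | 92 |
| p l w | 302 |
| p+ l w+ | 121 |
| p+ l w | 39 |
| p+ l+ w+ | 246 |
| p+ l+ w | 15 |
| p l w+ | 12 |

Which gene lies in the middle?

w

The two most frequent reciprocal classes, p l w and p+ l+ w+, are the parental types, so the F1 was p l w / p+ l+ w+.
The two rarest classes, p l w+ and p+ l+ w, are the double crossovers. Comparing them with the parentals, only the w allele has switched, so w is the middle locus and the order is l – w – p.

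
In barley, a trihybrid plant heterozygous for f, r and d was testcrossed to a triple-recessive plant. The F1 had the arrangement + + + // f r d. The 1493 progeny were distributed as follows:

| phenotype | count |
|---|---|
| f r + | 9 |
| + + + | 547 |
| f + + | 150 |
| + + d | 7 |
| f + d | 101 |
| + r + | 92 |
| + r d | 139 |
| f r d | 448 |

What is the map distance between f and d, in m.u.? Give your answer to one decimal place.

20.4 m.u.

The two rarest classes, + + d and f r +, are the double crossovers. Comparing them with the parentals, only the d allele has switched, so d is the middle locus and the order is r – d – f.
Crossovers in the d–f interval produce the single-crossover classes f + + and + r d (150 + 139 = 289) plus the double crossovers (16).
RF(d–f) = (289 + 16) / 1493 = 305/1493 = 0.2043 → 20.4 m.u.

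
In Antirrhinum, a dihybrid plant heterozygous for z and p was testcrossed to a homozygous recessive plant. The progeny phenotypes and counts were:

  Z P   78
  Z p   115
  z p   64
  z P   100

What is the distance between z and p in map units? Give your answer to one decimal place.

39.8 map units

The two most frequent classes, Z p (115) and z P (100), are the parental types, so the F1 was Z p / z P.
The recombinant classes are Z P and z p: 78 + 64 = 142.
Recombination frequency = 142/357 = 0.3978 ≈ 39.8%, i.e. 39.8 map units.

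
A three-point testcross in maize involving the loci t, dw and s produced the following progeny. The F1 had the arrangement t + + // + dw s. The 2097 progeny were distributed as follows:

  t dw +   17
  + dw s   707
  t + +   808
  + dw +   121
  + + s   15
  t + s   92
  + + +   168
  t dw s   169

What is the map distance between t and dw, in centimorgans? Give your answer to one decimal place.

17.6 centimorgans

The two rarest classes, t dw + and + + s, are the double crossovers. Comparing them with the parentals, only the dw allele has switched, so dw is the middle locus and the order is t – dw – s.
Crossovers in the t–dw interval produce the single-crossover classes + + + and t dw s (168 + 169 = 337) plus the double crossovers (32).
RF(t–dw) = (337 + 32) / 2097 = 369/2097 = 0.1760 → 17.6 centimorgans.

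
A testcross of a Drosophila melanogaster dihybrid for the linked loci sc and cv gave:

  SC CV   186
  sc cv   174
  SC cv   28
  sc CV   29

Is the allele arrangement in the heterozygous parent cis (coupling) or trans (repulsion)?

The two most frequent classes are SC CV (186) and sc cv (174); these are the parental (non-recombinant) types.
So the F1 carried SC CV on one chromosome and sc cv on the other — the recessive alleles are on the same chromosome (cis / coupling).

cis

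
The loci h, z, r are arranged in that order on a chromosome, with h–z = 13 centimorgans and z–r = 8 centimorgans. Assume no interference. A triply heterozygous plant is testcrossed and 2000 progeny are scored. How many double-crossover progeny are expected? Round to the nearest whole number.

Map distances give recombination frequencies of 0.130 and 0.080 for the two intervals.
With no interference, expected double-crossover frequency = 0.130 × 0.080 = 0.01040.
Expected number = 0.01040 × 2000 = 20.80 ≈ 21.

21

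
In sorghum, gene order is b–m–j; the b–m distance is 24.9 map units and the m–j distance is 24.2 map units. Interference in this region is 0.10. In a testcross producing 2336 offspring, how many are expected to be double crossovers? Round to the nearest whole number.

127

Map distances give recombination frequencies of 0.249 and 0.242 for the two intervals.
With interference 0.10 (so coincidence = 0.90), expected double-crossover frequency = 0.249 × 0.242 × 0.90 = 0.05423.
Expected number = 0.05423 × 2336 = 126.69 ≈ 127.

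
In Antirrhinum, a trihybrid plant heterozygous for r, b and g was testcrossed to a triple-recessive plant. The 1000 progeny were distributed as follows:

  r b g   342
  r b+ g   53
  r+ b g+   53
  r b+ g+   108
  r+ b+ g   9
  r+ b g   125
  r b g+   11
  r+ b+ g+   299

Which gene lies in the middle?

g

The two most frequent reciprocal classes, r b g and r+ b+ g+, are the parental types, so the F1 was r b g / r+ b+ g+.
The two rarest classes, r b g+ and r+ b+ g, are the double crossovers. Comparing them with the parentals, only the g allele has switched, so g is the middle locus and the order is b – g – r.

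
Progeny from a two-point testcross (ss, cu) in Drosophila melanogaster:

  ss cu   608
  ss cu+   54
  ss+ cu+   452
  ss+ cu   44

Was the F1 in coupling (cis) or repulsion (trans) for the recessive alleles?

The two most frequent classes are ss+ cu+ (452) and ss cu (608); these are the parental (non-recombinant) types.
So the F1 carried ss+ cu+ on one chromosome and ss cu on the other — the recessive alleles are on the same chromosome (cis / coupling).

cis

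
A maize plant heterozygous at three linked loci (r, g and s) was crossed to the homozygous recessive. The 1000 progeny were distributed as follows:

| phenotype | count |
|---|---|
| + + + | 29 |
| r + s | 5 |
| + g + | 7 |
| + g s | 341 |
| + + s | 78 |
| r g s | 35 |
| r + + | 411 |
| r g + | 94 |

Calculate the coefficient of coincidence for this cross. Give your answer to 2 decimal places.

0.86

The two most frequent reciprocal classes, + g s and r + +, are the parental types, so the F1 was + g s / r + +.
The two rarest classes, + g + and r + s, are the double crossovers. Comparing them with the parentals, only the s allele has switched, so s is the middle locus and the order is g – s – r.
g–s: (172 + 12)/1000 = 0.1840; s–r: (64 + 12)/1000 = 0.0760.
Expected DCO frequency = 0.1840 × 0.0760 ≈ 0.01398; observed = 12/1000 ≈ 0.01200.
Coefficient of coincidence = 0.01200/0.01398 ≈ 0.86.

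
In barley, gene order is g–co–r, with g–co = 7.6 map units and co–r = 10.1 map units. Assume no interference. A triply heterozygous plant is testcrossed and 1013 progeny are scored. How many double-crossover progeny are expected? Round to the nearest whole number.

Map distances give recombination frequencies of 0.076 and 0.101 for the two intervals.
With no interference, expected double-crossover frequency = 0.076 × 0.101 = 0.00768.
Expected number = 0.00768 × 1013 = 7.78 ≈ 8.

8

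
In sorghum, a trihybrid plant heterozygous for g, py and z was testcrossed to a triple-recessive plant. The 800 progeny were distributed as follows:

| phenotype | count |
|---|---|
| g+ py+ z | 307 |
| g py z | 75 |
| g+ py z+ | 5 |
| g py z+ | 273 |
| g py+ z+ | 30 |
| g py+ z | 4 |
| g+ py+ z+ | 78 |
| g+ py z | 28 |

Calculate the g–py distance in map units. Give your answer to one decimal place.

8.4 map units

The two most frequent reciprocal classes, g py z+ and g+ py+ z, are the parental types, so the F1 was g py z+ / g+ py+ z.
The two rarest classes, g+ py z+ and g py+ z, are the double crossovers. Comparing them with the parentals, only the g allele has switched, so g is the middle locus and the order is py – g – z.
Crossovers in the py–g interval produce the single-crossover classes g py+ z+ and g+ py z (30 + 28 = 58) plus the double crossovers (9).
RF(py–g) = (58 + 9) / 800 = 67/800 = 0.0838 → 8.4 map units.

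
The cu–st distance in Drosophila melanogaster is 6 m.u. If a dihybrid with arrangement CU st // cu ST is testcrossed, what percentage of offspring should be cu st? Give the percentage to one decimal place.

3.0%

A map distance of 6 m.u. corresponds to a recombination frequency of 0.060.
The F1 is CU st / cu ST, so cu st is a recombinant gamete class with expected frequency r/2 = 0.060/2 = 0.0300.
That is 0.0300 = 3.0% of the progeny.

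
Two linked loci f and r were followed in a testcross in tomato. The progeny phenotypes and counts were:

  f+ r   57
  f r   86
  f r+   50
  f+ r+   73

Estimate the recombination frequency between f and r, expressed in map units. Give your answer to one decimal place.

The two most frequent classes, f+ r+ (73) and f r (86), are the parental types, so the F1 was f+ r+ / f r.
The recombinant classes are f+ r and f r+: 57 + 50 = 107.
Recombination frequency = 107/266 = 0.4023 ≈ 40.2%, i.e. 40.2 map units.

40.2 map units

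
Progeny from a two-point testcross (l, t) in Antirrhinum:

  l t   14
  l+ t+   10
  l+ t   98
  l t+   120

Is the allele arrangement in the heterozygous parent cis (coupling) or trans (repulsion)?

The two most frequent classes are l+ t (98) and l t+ (120); these are the parental (non-recombinant) types.
So the F1 carried l+ t on one chromosome and l t+ on the other — the recessive alleles are on opposite chromosomes (trans / repulsion).

trans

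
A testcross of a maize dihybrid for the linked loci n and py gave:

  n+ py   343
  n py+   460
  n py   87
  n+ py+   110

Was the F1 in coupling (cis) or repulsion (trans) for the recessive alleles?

trans

The two most frequent classes are n+ py (343) and n py+ (460); these are the parental (non-recombinant) types.
So the F1 carried n+ py on one chromosome and n py+ on the other — the recessive alleles are on opposite chromosomes (trans / repulsion).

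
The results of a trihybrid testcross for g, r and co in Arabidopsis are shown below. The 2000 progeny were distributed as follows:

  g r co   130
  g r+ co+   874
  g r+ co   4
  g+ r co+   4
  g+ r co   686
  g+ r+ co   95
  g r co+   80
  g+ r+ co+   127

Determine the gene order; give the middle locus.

co

The two most frequent reciprocal classes, g+ r co and g r+ co+, are the parental types, so the F1 was g+ r co / g r+ co+.
The two rarest classes, g+ r co+ and g r+ co, are the double crossovers. Comparing them with the parentals, only the co allele has switched, so co is the middle locus and the order is r – co – g.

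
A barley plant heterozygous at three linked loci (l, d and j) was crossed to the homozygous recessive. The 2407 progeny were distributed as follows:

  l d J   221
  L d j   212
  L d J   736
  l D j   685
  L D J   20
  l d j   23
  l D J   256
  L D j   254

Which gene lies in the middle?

d

The two most frequent reciprocal classes, L d J and l D j, are the parental types, so the F1 was L d J / l D j.
The two rarest classes, L D J and l d j, are the double crossovers. Comparing them with the parentals, only the d allele has switched, so d is the middle locus and the order is j – d – l.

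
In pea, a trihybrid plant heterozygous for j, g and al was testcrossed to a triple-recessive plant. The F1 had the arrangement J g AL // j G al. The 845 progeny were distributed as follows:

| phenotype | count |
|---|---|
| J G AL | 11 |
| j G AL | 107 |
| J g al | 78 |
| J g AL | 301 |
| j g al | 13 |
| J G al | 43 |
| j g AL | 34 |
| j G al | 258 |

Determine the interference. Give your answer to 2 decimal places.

0.04

The two rarest classes, J G AL and j g al, are the double crossovers. Comparing them with the parentals, only the g allele has switched, so g is the middle locus and the order is al – g – j.
al–g: (185 + 24)/845 = 0.2473; g–j: (77 + 24)/845 = 0.1195.
Expected DCO frequency = 0.2473 × 0.1195 ≈ 0.02955; observed = 24/845 ≈ 0.02840.
Coefficient of coincidence = 0.02840/0.02955 ≈ 0.96; interference = 1 − 0.96 = 0.04.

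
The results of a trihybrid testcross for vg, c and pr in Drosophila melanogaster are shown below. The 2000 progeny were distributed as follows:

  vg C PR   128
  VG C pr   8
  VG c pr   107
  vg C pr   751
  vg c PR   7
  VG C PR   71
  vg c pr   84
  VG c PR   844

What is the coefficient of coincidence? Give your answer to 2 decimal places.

0.71

The two most frequent reciprocal classes, vg C pr and VG c PR, are the parental types, so the F1 was vg C pr / VG c PR.
The two rarest classes, VG C pr and vg c PR, are the double crossovers. Comparing them with the parentals, only the vg allele has switched, so vg is the middle locus and the order is c – vg – pr.
c–vg: (155 + 15)/2000 = 0.0850; vg–pr: (235 + 15)/2000 = 0.1250.
Expected DCO frequency = 0.0850 × 0.1250 ≈ 0.01063; observed = 15/2000 ≈ 0.00750.
Coefficient of coincidence = 0.00750/0.01063 ≈ 0.71.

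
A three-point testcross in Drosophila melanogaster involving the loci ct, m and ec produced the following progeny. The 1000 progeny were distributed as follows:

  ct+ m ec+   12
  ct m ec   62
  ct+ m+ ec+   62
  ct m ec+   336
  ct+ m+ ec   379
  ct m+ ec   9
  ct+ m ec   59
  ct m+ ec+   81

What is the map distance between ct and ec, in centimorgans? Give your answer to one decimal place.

14.5 centimorgans

The two most frequent reciprocal classes, ct+ m+ ec and ct m ec+, are the parental types, so the F1 was ct+ m+ ec / ct m ec+.
The two rarest classes, ct m+ ec and ct+ m ec+, are the double crossovers. Comparing them with the parentals, only the ct allele has switched, so ct is the middle locus and the order is ec – ct – m.
Crossovers in the ec–ct interval produce the single-crossover classes ct+ m+ ec+ and ct m ec (62 + 62 = 124) plus the double crossovers (21).
RF(ec–ct) = (124 + 21) / 1000 = 145/1000 = 0.1450 → 14.5 centimorgans.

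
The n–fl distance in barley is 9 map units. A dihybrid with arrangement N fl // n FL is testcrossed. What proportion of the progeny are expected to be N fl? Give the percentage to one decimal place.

A map distance of 9 map units corresponds to a recombination frequency of 0.090.
The F1 is N fl / n FL, so N fl is a parental gamete class with expected frequency (1 − r)/2 = 0.910/2 = 0.4550.
That is 0.4550 = 45.5% of the progeny.

45.5%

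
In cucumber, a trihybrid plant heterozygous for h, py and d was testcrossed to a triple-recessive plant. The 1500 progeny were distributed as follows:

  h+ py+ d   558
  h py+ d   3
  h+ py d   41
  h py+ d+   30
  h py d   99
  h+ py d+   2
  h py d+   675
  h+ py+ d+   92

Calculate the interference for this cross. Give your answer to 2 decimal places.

0.50

The two most frequent reciprocal classes, h py d+ and h+ py+ d, are the parental types, so the F1 was h py d+ / h+ py+ d.
The two rarest classes, h+ py d+ and h py+ d, are the double crossovers. Comparing them with the parentals, only the h allele has switched, so h is the middle locus and the order is py – h – d.
py–h: (71 + 5)/1500 = 0.0507; h–d: (191 + 5)/1500 = 0.1307.
Expected DCO frequency = 0.0507 × 0.1307 ≈ 0.00663; observed = 5/1500 ≈ 0.00333.
Coefficient of coincidence = 0.00333/0.00663 ≈ 0.50; interference = 1 − 0.50 = 0.50.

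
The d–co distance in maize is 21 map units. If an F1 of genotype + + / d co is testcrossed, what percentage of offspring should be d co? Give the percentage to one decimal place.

A map distance of 21 map units corresponds to a recombination frequency of 0.210.
The F1 is + + / d co, so d co is a parental gamete class with expected frequency (1 − r)/2 = 0.790/2 = 0.3950.
That is 0.3950 = 39.5% of the progeny.

39.5%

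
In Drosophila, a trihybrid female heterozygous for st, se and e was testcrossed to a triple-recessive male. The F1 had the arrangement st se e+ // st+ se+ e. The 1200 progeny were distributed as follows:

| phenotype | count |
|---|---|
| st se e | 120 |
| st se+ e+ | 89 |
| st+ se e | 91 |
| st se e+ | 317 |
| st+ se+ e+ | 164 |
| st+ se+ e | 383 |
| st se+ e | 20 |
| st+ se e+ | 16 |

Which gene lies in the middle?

The two rarest classes, st+ se e+ and st se+ e, are the double crossovers. Comparing them with the parentals, only the st allele has switched, so st is the middle locus and the order is se – st – e.

st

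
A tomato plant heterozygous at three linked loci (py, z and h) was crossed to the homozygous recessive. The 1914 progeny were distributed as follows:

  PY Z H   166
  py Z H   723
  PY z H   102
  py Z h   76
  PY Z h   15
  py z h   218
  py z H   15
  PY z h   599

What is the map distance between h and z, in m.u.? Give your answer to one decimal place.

10.9 m.u.

The two most frequent reciprocal classes, PY z h and py Z H, are the parental types, so the F1 was PY z h / py Z H.
The two rarest classes, PY Z h and py z H, are the double crossovers. Comparing them with the parentals, only the z allele has switched, so z is the middle locus and the order is h – z – py.
Crossovers in the h–z interval produce the single-crossover classes PY z H and py Z h (102 + 76 = 178) plus the double crossovers (30).
RF(h–z) = (178 + 30) / 1914 = 208/1914 = 0.1087 → 10.9 m.u.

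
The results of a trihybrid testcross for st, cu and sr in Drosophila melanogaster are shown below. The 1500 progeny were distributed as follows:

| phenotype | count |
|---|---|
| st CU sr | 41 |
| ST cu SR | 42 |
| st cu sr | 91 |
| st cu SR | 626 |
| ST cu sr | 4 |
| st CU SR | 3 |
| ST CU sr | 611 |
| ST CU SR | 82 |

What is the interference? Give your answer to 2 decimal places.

0.35

The two most frequent reciprocal classes, ST CU sr and st cu SR, are the parental types, so the F1 was ST CU sr / st cu SR.
The two rarest classes, ST cu sr and st CU SR, are the double crossovers. Comparing them with the parentals, only the cu allele has switched, so cu is the middle locus and the order is sr – cu – st.
sr–cu: (173 + 7)/1500 = 0.1200; cu–st: (83 + 7)/1500 = 0.0600.
Expected DCO frequency = 0.1200 × 0.0600 ≈ 0.00720; observed = 7/1500 ≈ 0.00467.
Coefficient of coincidence = 0.00467/0.00720 ≈ 0.65; interference = 1 − 0.65 = 0.35.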